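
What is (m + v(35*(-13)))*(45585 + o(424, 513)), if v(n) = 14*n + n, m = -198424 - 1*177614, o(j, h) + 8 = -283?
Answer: -17341396722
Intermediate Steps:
o(j, h) = -291 (o(j, h) = -8 - 283 = -291)
m = -376038 (m = -198424 - 177614 = -376038)
v(n) = 15*n
(m + v(35*(-13)))*(45585 + o(424, 513)) = (-376038 + 15*(35*(-13)))*(45585 - 291) = (-376038 + 15*(-455))*45294 = (-376038 - 6825)*45294 = -382863*45294 = -17341396722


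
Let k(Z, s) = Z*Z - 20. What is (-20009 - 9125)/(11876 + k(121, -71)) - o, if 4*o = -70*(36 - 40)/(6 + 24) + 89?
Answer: -8166223/317964 ≈ -25.683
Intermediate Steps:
k(Z, s) = -20 + Z² (k(Z, s) = Z² - 20 = -20 + Z²)
o = 295/12 (o = (-70*(36 - 40)/(6 + 24) + 89)/4 = (-(-280)/30 + 89)/4 = (-70*(-2/15) + 89)/4 = (28/3 + 89)/4 = (¼)*(295/3) = 295/12 ≈ 24.583)
(-20009 - 9125)/(11876 + k(121, -71)) - o = (-20009 - 9125)/(11876 + (-20 + 121²)) - 1*295/12 = -29134/(11876 + (-20 + 14641)) - 295/12 = -29134/(11876 + 14621) - 295/12 = -29134/26497 - 295/12 = -8166223/317964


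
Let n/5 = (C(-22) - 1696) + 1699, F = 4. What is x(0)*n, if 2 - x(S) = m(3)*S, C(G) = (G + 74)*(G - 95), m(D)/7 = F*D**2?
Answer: -60810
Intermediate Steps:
m(D) = 28*D**2 (m(D) = 7*(4*D**2) = 28*D**2)
C(G) = (-95 + G)*(74 + G) (C(G) = (74 + G)*(-95 + G) = (-95 + G)*(74 + G))
x(S) = 2 - 252*S (x(S) = 2 - 28*3**2*S = 2 - 28*9*S = 2 - 252*S)
n = -30405 (n = 5*(((-7030 + (-22)**2 - 21*(-22)) - 1696) + 1699) = 5*(((-7030 + 484 + 462) - 1696) + 1699) = 5*((-6084 - 1696) + 1699) = 5*(-7780 + 1699) = 5*(-6081) = -30405)
x(0)*n = (2 - 252*0)*(-30405) = (2 + 0)*(-30405) = 2*(-30405) = -60810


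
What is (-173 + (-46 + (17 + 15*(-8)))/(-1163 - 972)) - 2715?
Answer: -6165731/2135 ≈ -2887.9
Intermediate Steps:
(-173 + (-46 + (17 + 15*(-8)))/(-1163 - 972)) - 2715 = (-173 + (-46 + (17 - 120))/(-2135)) - 2715 = (-173 + (-46 - 103)*(-1/2135)) - 2715 = (-173 - 149*(-1/2135)) - 2715 = (-173 + 149/2135) - 2715 = -369206/2135 - 2715 = -6165731/2135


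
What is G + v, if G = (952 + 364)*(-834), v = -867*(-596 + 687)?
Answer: -1176441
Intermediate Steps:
v = -78897 (v = -867*91 = -78897)
G = -1097544 (G = 1316*(-834) = -1097544)
G + v = -1097544 - 78897 = -1176441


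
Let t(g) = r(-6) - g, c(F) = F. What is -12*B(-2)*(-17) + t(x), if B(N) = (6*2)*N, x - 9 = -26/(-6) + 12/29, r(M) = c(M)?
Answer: -427670/87 ≈ -4915.8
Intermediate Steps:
r(M) = M
x = 1196/87 (x = 9 + (-26/(-6) + 12/29) = 9 + (-26*(-1/6) + 12*(1/29)) = 9 + (13/3 + 12/29) = 9 + 413/87 = 1196/87 ≈ 13.747)
B(N) = 12*N
t(g) = -6 - g
-12*B(-2)*(-17) + t(x) = -144*(-2)*(-17) + (-6 - 1*1196/87) = -12*(-24)*(-17) + (-6 - 1196/87) = 288*(-17) - 1718/87 = -4896 - 1718/87 = -427670/87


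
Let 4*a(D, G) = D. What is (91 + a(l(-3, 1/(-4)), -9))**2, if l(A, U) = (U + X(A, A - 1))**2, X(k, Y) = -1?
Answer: 34210801/4096 ≈ 8352.3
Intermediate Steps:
l(A, U) = (-1 + U)**2 (l(A, U) = (U - 1)**2 = (-1 + U)**2)
a(D, G) = D/4
(91 + a(l(-3, 1/(-4)), -9))**2 = (91 + (-1 + 1/(-4))**2/4)**2 = (91 + (-1 - 1/4)**2/4)**2 = (91 + (-5/4)**2/4)**2 = (91 + (1/4)*(25/16))**2 = (91 + 25/64)**2 = (5849/64)**2 = 34210801/4096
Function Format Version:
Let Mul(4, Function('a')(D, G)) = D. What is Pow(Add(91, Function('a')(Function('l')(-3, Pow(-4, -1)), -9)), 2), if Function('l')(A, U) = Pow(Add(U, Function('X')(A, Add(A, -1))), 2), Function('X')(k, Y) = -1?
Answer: Rational(34210801, 4096) ≈ 8352.3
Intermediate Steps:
Function('l')(A, U) = Pow(Add(-1, U), 2) (Function('l')(A, U) = Pow(Add(U, -1), 2) = Pow(Add(-1, U), 2))
Function('a')(D, G) = Mul(Rational(1, 4), D)
Pow(Add(91, Function('a')(Function('l')(-3, Pow(-4, -1)), -9)), 2) = Pow(Add(91, Mul(Rational(1, 4), Pow(Add(-1, Pow(-4, -1)), 2))), 2) = Pow(Add(91, Mul(Rational(1, 4), Pow(Add(-1, Rational(-1, 4)), 2))), 2) = Pow(Add(91, Mul(Rational(1, 4), Pow(Rational(-5, 4), 2))), 2) = Pow(Add(91, Mul(Rational(1, 4), Rational(25, 16))), 2) = Pow(Add(91, Rational(25, 64)), 2) = Pow(Rational(5849, 64), 2) = Rational(34210801, 4096)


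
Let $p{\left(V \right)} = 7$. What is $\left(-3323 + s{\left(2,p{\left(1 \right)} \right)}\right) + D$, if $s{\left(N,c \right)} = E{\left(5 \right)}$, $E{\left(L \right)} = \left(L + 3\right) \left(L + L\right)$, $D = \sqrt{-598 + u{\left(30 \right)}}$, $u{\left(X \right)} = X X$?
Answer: $-3243 + \sqrt{302} \approx -3225.6$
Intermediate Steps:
$u{\left(X \right)} = X^{2}$
$D = \sqrt{302}$ ($D = \sqrt{-598 + 30^{2}} = \sqrt{-598 + 900} = \sqrt{302} \approx 17.378$)
$E{\left(L \right)} = 2 L \left(3 + L\right)$ ($E{\left(L \right)} = \left(3 + L\right) 2 L = 2 L \left(3 + L\right)$)
$s{\left(N,c \right)} = 80$ ($s{\left(N,c \right)} = 2 \cdot 5 \left(3 + 5\right) = 2 \cdot 5 \cdot 8 = 80$)
$\left(-3323 + s{\left(2,p{\left(1 \right)} \right)}\right) + D = \left(-3323 + 80\right) + \sqrt{302} = -3243 + \sqrt{302}$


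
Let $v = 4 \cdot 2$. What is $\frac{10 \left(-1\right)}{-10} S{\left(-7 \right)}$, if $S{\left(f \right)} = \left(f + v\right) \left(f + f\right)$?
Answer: $-14$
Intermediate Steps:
$v = 8$
$S{\left(f \right)} = 2 f \left(8 + f\right)$ ($S{\left(f \right)} = \left(f + 8\right) \left(f + f\right) = \left(8 + f\right) 2 f = 2 f \left(8 + f\right)$)
$\frac{10 \left(-1\right)}{-10} S{\left(-7 \right)} = \frac{10 \left(-1\right)}{-10} \cdot 2 \left(-7\right) \left(8 - 7\right) = \left(-10\right) \left(- \frac{1}{10}\right) 2 \left(-7\right) 1 = 1 \left(-14\right) = -14$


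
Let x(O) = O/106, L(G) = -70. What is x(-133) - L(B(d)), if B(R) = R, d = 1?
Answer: 7287/106 ≈ 68.745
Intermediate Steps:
x(O) = O/106 (x(O) = O*(1/106) = O/106)
x(-133) - L(B(d)) = (1/106)*(-133) - 1*(-70) = -133/106 + 70 = 7287/106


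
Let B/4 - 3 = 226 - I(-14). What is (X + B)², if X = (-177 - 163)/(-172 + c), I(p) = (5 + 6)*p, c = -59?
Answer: 125480309824/53361 ≈ 2.3515e+6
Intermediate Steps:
I(p) = 11*p
X = 340/231 (X = (-177 - 163)/(-172 - 59) = -340/(-231) = -340*(-1/231) = 340/231 ≈ 1.4719)
B = 1532 (B = 12 + 4*(226 - 11*(-14)) = 12 + 4*(226 - 1*(-154)) = 12 + 4*(226 + 154) = 12 + 4*380 = 12 + 1520 = 1532)
(X + B)² = (340/231 + 1532)² = (354232/231)² = 125480309824/53361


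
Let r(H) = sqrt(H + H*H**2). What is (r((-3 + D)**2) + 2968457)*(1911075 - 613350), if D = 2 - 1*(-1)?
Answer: 3852240860325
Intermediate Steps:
D = 3 (D = 2 + 1 = 3)
r(H) = sqrt(H + H**3)
(r((-3 + D)**2) + 2968457)*(1911075 - 613350) = (sqrt((-3 + 3)**2 + ((-3 + 3)**2)**3) + 2968457)*(1911075 - 613350) = (sqrt(0**2 + (0**2)**3) + 2968457)*1297725 = (sqrt(0 + 0**3) + 2968457)*1297725 = (sqrt(0 + 0) + 2968457)*1297725 = (sqrt(0) + 2968457)*1297725 = (0 + 2968457)*1297725 = 2968457*1297725 = 3852240860325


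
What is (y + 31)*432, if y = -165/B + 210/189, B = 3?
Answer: -9888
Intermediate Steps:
y = -485/9 (y = -165/3 + 210/189 = -165*1/3 + 210*(1/189) = -55 + 10/9 = -485/9 ≈ -53.889)
(y + 31)*432 = (-485/9 + 31)*432 = -206/9*432 = -9888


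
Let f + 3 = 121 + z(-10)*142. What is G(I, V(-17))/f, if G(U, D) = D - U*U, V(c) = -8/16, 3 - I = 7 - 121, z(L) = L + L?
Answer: 27379/5444 ≈ 5.0292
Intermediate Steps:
z(L) = 2*L
I = 117 (I = 3 - (7 - 121) = 3 - 1*(-114) = 3 + 114 = 117)
f = -2722 (f = -3 + (121 + (2*(-10))*142) = -3 + (121 - 20*142) = -3 + (121 - 2840) = -3 - 2719 = -2722)
V(c) = -1/2 (V(c) = -8*1/16 = -1/2)
G(U, D) = D - U**2
G(I, V(-17))/f = (-1/2 - 1*117**2)/(-2722) = (-1/2 - 1*13689)*(-1/2722) = (-1/2 - 13689)*(-1/2722) = -27379/2*(-1/2722) = 27379/5444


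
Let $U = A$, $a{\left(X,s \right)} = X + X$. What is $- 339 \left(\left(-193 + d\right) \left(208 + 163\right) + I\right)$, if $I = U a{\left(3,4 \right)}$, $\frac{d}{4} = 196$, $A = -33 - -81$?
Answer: $-74427111$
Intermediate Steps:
$a{\left(X,s \right)} = 2 X$
$A = 48$ ($A = -33 + 81 = 48$)
$U = 48$
$d = 784$ ($d = 4 \cdot 196 = 784$)
$I = 288$ ($I = 48 \cdot 2 \cdot 3 = 48 \cdot 6 = 288$)
$- 339 \left(\left(-193 + d\right) \left(208 + 163\right) + I\right) = - 339 \left(\left(-193 + 784\right) \left(208 + 163\right) + 288\right) = - 339 \left(591 \cdot 371 + 288\right) = - 339 \left(219261 + 288\right) = \left(-339\right) 219549 = -74427111$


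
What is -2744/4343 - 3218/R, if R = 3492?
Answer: -11778911/7582878 ≈ -1.5534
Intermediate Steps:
-2744/4343 - 3218/R = -2744/4343 - 3218/3492 = -2744*1/4343 - 3218*1/3492 = -2744/4343 - 1609/1746 = -11778911/7582878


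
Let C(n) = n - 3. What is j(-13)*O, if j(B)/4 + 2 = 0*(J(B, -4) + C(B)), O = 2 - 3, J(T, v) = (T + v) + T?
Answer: 8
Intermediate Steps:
J(T, v) = v + 2*T
C(n) = -3 + n
O = -1
j(B) = -8 (j(B) = -8 + 4*(0*((-4 + 2*B) + (-3 + B))) = -8 + 4*(0*(-7 + 3*B)) = -8 + 4*0 = -8 + 0 = -8)
j(-13)*O = -8*(-1) = 8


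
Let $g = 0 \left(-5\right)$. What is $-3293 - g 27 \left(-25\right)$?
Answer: $-3293$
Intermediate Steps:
$g = 0$
$-3293 - g 27 \left(-25\right) = -3293 - 0 \cdot 27 \left(-25\right) = -3293 - 0 \left(-25\right) = -3293 - 0 = -3293 + 0 = -3293$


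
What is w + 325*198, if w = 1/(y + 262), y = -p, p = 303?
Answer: 2638349/41 ≈ 64350.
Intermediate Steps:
y = -303 (y = -1*303 = -303)
w = -1/41 (w = 1/(-303 + 262) = 1/(-41) = -1/41 ≈ -0.024390)
w + 325*198 = -1/41 + 325*198 = -1/41 + 64350 = 2638349/41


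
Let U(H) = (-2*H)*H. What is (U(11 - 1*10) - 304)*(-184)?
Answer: 56304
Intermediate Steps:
U(H) = -2*H²
(U(11 - 1*10) - 304)*(-184) = (-2*(11 - 1*10)² - 304)*(-184) = (-2*(11 - 10)² - 304)*(-184) = (-2*1² - 304)*(-184) = (-2*1 - 304)*(-184) = (-2 - 304)*(-184) = -306*(-184) = 56304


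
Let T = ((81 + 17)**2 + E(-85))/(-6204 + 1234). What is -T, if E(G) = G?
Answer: 9519/4970 ≈ 1.9153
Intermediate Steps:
T = -9519/4970 (T = ((81 + 17)**2 - 85)/(-6204 + 1234) = (98**2 - 85)/(-4970) = (9604 - 85)*(-1/4970) = 9519*(-1/4970) = -9519/4970 ≈ -1.9153)
-T = -1*(-9519/4970) = 9519/4970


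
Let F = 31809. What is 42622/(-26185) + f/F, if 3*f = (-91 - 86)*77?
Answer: -1474721653/832918665 ≈ -1.7705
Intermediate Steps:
f = -4543 (f = ((-91 - 86)*77)/3 = (-177*77)/3 = (⅓)*(-13629) = -4543)
42622/(-26185) + f/F = 42622/(-26185) - 4543/31809 = 42622*(-1/26185) - 4543*1/31809 = -42622/26185 - 4543/31809 = -1474721653/832918665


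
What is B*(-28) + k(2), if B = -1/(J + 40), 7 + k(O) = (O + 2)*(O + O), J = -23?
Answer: 181/17 ≈ 10.647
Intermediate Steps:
k(O) = -7 + 2*O*(2 + O) (k(O) = -7 + (O + 2)*(O + O) = -7 + (2 + O)*(2*O) = -7 + 2*O*(2 + O))
B = -1/17 (B = -1/(-23 + 40) = -1/17 ≈ -0.058824)
B*(-28) + k(2) = -1/17*(-28) + (-7 + 2*2**2 + 4*2) = 28/17 + (-7 + 2*4 + 8) = 28/17 + (-7 + 8 + 8) = 28/17 + 9 = 181/17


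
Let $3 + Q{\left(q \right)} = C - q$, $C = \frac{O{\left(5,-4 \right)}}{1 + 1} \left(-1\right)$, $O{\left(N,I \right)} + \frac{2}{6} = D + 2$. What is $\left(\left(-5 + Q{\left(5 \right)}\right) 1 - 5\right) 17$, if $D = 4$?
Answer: $- \frac{2125}{6} \approx -354.17$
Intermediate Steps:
$O{\left(N,I \right)} = \frac{17}{3}$ ($O{\left(N,I \right)} = - \frac{1}{3} + \left(4 + 2\right) = - \frac{1}{3} + 6 = \frac{17}{3}$)
$C = - \frac{17}{6}$ ($C = \frac{1}{1 + 1} \cdot \frac{17}{3} \left(-1\right) = \frac{1}{2} \cdot \frac{17}{3} \left(-1\right) = \frac{17}{6} \left(-1\right) = - \frac{17}{6} \approx -2.8333$)
$Q{\left(q \right)} = - \frac{35}{6} - q$ ($Q{\left(q \right)} = -3 - \left(\frac{17}{6} + q\right) = - \frac{35}{6} - q$)
$\left(\left(-5 + Q{\left(5 \right)}\right) 1 - 5\right) 17 = \left(\left(-5 - \frac{65}{6}\right) 1 - 5\right) 17 = \left(\left(- \frac{95}{6}\right) 1 - 5\right) 17 = \left(- \frac{95}{6} - 5\right) 17 = \left(- \frac{125}{6}\right) 17 = - \frac{2125}{6}$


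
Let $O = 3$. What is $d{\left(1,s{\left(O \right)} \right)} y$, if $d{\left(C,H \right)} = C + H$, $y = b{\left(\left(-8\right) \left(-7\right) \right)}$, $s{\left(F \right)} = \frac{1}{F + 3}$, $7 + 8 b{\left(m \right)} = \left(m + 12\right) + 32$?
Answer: $\frac{217}{16} \approx 13.563$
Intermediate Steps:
$b{\left(m \right)} = \frac{37}{8} + \frac{m}{8}$ ($b{\left(m \right)} = - \frac{7}{8} + \frac{\left(m + 12\right) + 32}{8} = - \frac{7}{8} + \frac{\left(12 + m\right) + 32}{8} = - \frac{7}{8} + \frac{44 + m}{8} = - \frac{7}{8} + \left(\frac{11}{2} + \frac{m}{8}\right) = \frac{37}{8} + \frac{m}{8}$)
$s{\left(F \right)} = \frac{1}{3 + F}$
$y = \frac{93}{8}$ ($y = \frac{37}{8} + \frac{\left(-8\right) \left(-7\right)}{8} = \frac{37}{8} + \frac{1}{8} \cdot 56 = \frac{37}{8} + 7 = \frac{93}{8} \approx 11.625$)
$d{\left(1,s{\left(O \right)} \right)} y = \left(1 + \frac{1}{3 + 3}\right) \frac{93}{8} = \left(1 + \frac{1}{6}\right) \frac{93}{8} = \frac{7}{6} \cdot \frac{93}{8} = \frac{217}{16}$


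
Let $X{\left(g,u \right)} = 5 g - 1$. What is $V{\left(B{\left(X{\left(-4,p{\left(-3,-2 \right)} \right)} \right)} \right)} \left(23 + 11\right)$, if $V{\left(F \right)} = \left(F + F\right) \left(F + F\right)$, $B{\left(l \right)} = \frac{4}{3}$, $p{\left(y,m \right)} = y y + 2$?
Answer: $\frac{2176}{9} \approx 241.78$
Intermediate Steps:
$p{\left(y,m \right)} = 2 + y^{2}$ ($p{\left(y,m \right)} = y^{2} + 2 = 2 + y^{2}$)
$X{\left(g,u \right)} = -1 + 5 g$
$B{\left(l \right)} = \frac{4}{3}$ ($B{\left(l \right)} = 4 \cdot \frac{1}{3} = \frac{4}{3}$)
$V{\left(F \right)} = 4 F^{2}$ ($V{\left(F \right)} = 2 F 2 F = 4 F^{2}$)
$V{\left(B{\left(X{\left(-4,p{\left(-3,-2 \right)} \right)} \right)} \right)} \left(23 + 11\right) = 4 \left(\frac{4}{3}\right)^{2} \left(23 + 11\right) = 4 \cdot \frac{16}{9} \cdot 34 = \frac{64}{9} \cdot 34 = \frac{2176}{9}$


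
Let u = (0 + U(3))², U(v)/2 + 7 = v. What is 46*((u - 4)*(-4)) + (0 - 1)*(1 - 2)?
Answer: -11039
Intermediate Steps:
U(v) = -14 + 2*v
u = 64 (u = (0 + (-14 + 2*3))² = (0 + (-14 + 6))² = (0 - 8)² = (-8)² = 64)
46*((u - 4)*(-4)) + (0 - 1)*(1 - 2) = 46*((64 - 4)*(-4)) + (0 - 1)*(1 - 2) = 46*(60*(-4)) - 1*(-1) = 46*(-240) + 1 = -11040 + 1 = -11039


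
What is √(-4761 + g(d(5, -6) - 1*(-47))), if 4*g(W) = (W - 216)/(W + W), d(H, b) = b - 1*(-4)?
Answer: I*√1904590/20 ≈ 69.003*I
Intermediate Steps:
d(H, b) = 4 + b (d(H, b) = b + 4 = 4 + b)
g(W) = (-216 + W)/(8*W) (g(W) = ((W - 216)/(W + W))/4 = ((-216 + W)/((2*W)))/4 = ((-216 + W)*(1/(2*W)))/4 = ((-216 + W)/(2*W))/4 = (-216 + W)/(8*W))
√(-4761 + g(d(5, -6) - 1*(-47))) = √(-4761 + (-216 + ((4 - 6) - 1*(-47)))/(8*((4 - 6) - 1*(-47)))) = √(-4761 + (-216 + (-2 + 47))/(8*(-2 + 47))) = √(-4761 + (⅛)*(-216 + 45)/45) = √(-4761 + (⅛)*(1/45)*(-171)) = √(-4761 - 19/40) = √(-190459/40) = I*√1904590/20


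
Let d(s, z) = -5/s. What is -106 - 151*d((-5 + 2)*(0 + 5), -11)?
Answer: -469/3 ≈ -156.33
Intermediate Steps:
-106 - 151*d((-5 + 2)*(0 + 5), -11) = -106 - (-755)/((-5 + 2)*(0 + 5)) = -106 - (-755)/((-3*5)) = -106 - (-755)/(-15) = -106 - (-755)*(-1)/15 = -106 - 151*⅓ = -106 - 151/3 = -469/3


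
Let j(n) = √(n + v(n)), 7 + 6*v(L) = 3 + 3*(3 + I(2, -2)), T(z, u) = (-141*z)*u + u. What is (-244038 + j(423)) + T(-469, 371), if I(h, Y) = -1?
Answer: 24290192 + √3810/3 ≈ 2.4290e+7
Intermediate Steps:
T(z, u) = u - 141*u*z (T(z, u) = -141*u*z + u = u - 141*u*z)
v(L) = ⅓ (v(L) = -7/6 + (3 + 3*(3 - 1))/6 = -7/6 + (3 + 3*2)/6 = -7/6 + (3 + 6)/6 = -7/6 + (⅙)*9 = -7/6 + 3/2 = ⅓)
j(n) = √(⅓ + n) (j(n) = √(n + ⅓) = √(⅓ + n))
(-244038 + j(423)) + T(-469, 371) = (-244038 + √(3 + 9*423)/3) + 371*(1 - 141*(-469)) = (-244038 + √(3 + 3807)/3) + 371*(1 + 66129) = (-244038 + √3810/3) + 371*66130 = (-244038 + √3810/3) + 24534230 = 24290192 + √3810/3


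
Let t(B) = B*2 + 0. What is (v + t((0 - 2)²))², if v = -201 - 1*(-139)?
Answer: 2916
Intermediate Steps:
t(B) = 2*B (t(B) = 2*B + 0 = 2*B)
v = -62 (v = -201 + 139 = -62)
(v + t((0 - 2)²))² = (-62 + 2*(0 - 2)²)² = (-62 + 2*(-2)²)² = (-62 + 2*4)² = (-62 + 8)² = (-54)² = 2916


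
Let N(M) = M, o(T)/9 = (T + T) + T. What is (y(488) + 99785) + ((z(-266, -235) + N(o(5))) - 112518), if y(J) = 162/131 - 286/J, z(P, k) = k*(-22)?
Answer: -237407797/31964 ≈ -7427.4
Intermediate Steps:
z(P, k) = -22*k
o(T) = 27*T (o(T) = 9*((T + T) + T) = 9*(2*T + T) = 9*(3*T) = 27*T)
y(J) = 162/131 - 286/J (y(J) = 162*(1/131) - 286/J = 162/131 - 286/J)
(y(488) + 99785) + ((z(-266, -235) + N(o(5))) - 112518) = ((162/131 - 286/488) + 99785) + ((-22*(-235) + 27*5) - 112518) = ((162/131 - 286*1/488) + 99785) + ((5170 + 135) - 112518) = ((162/131 - 143/244) + 99785) + (5305 - 112518) = (20795/31964 + 99785) - 107213 = 3189548535/31964 - 107213 = -237407797/31964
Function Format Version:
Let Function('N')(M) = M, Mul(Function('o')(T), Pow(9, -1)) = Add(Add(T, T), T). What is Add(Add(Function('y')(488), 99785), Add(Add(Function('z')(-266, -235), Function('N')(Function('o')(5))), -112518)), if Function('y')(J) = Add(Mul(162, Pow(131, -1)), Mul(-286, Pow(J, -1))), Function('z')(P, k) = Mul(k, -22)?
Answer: Rational(-237407797, 31964) ≈ -7427.4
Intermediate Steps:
Function('z')(P, k) = Mul(-22, k)
Function('o')(T) = Mul(27, T) (Function('o')(T) = Mul(9, Add(Add(T, T), T)) = Mul(9, Add(Mul(2, T), T)) = Mul(9, Mul(3, T)) = Mul(27, T))
Function('y')(J) = Add(Rational(162, 131), Mul(-286, Pow(J, -1))) (Function('y')(J) = Add(Mul(162, Rational(1, 131)), Mul(-286, Pow(J, -1))) = Add(Rational(162, 131), Mul(-286, Pow(J, -1))))
Add(Add(Function('y')(488), 99785), Add(Add(Function('z')(-266, -235), Function('N')(Function('o')(5))), -112518)) = Add(Add(Add(Rational(162, 131), Mul(-286, Pow(488, -1))), 99785), Add(Add(Mul(-22, -235), Mul(27, 5)), -112518)) = Add(Add(Add(Rational(162, 131), Mul(-286, Rational(1, 488))), 99785), Add(Add(5170, 135), -112518)) = Add(Add(Add(Rational(162, 131), Rational(-143, 244)), 99785), Add(5305, -112518)) = Add(Add(Rational(20795, 31964), 99785), -107213) = Add(Rational(3189548535, 31964), -107213) = Rational(-237407797, 31964)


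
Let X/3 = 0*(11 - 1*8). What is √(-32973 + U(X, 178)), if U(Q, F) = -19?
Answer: 4*I*√2062 ≈ 181.64*I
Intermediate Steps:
X = 0 (X = 3*(0*(11 - 1*8)) = 3*(0*(11 - 8)) = 3*(0*3) = 3*0 = 0)
√(-32973 + U(X, 178)) = √(-32973 - 19) = √(-32992) = 4*I*√2062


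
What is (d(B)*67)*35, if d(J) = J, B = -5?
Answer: -11725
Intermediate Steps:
(d(B)*67)*35 = -5*67*35 = -335*35 = -11725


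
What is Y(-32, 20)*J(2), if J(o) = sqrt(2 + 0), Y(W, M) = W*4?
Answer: -128*sqrt(2) ≈ -181.02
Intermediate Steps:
Y(W, M) = 4*W
J(o) = sqrt(2)
Y(-32, 20)*J(2) = (4*(-32))*sqrt(2) = -128*sqrt(2)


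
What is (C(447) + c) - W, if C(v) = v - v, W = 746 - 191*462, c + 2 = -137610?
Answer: -50116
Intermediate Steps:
c = -137612 (c = -2 - 137610 = -137612)
W = -87496 (W = 746 - 88242 = -87496)
C(v) = 0
(C(447) + c) - W = (0 - 137612) - 1*(-87496) = -137612 + 87496 = -50116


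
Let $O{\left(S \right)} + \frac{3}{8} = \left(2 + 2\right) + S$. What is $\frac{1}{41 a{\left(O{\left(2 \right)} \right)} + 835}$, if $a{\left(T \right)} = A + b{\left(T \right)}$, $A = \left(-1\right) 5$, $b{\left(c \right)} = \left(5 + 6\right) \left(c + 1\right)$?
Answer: $\frac{8}{28943} \approx 0.00027641$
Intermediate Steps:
$b{\left(c \right)} = 11 + 11 c$ ($b{\left(c \right)} = 11 \left(1 + c\right) = 11 + 11 c$)
$O{\left(S \right)} = \frac{29}{8} + S$ ($O{\left(S \right)} = - \frac{3}{8} + \left(\left(2 + 2\right) + S\right) = - \frac{3}{8} + \left(4 + S\right) = \frac{29}{8} + S$)
$A = -5$
$a{\left(T \right)} = 6 + 11 T$ ($a{\left(T \right)} = -5 + \left(11 + 11 T\right) = 6 + 11 T$)
$\frac{1}{41 a{\left(O{\left(2 \right)} \right)} + 835} = \frac{1}{41 \left(6 + 11 \left(\frac{29}{8} + 2\right)\right) + 835} = \frac{1}{41 \left(6 + 11 \cdot \frac{45}{8}\right) + 835} = \frac{1}{41 \left(6 + \frac{495}{8}\right) + 835} = \frac{1}{41 \cdot \frac{543}{8} + 835} = \frac{1}{\frac{22263}{8} + 835} = \frac{1}{\frac{28943}{8}} = \frac{8}{28943}$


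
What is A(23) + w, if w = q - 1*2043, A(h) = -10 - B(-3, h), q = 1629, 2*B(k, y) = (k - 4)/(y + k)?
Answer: -16953/40 ≈ -423.83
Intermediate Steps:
B(k, y) = (-4 + k)/(2*(k + y)) (B(k, y) = ((k - 4)/(y + k))/2 = ((-4 + k)/(k + y))/2 = (-4 + k)/(2*(k + y)))
A(h) = -10 + 7/(2*(-3 + h)) (A(h) = -10 - (-2 + (½)*(-3))/(-3 + h) = -10 - (-2 - 3/2)/(-3 + h) = -10 - (-7)/((-3 + h)*2) = -10 - (-7)/(2*(-3 + h)) = -10 + 7/(2*(-3 + h)))
w = -414 (w = 1629 - 1*2043 = 1629 - 2043 = -414)
A(23) + w = (67 - 20*23)/(2*(-3 + 23)) - 414 = (½)*(67 - 460)/20 - 414 = (½)*(1/20)*(-393) - 414 = -393/40 - 414 = -16953/40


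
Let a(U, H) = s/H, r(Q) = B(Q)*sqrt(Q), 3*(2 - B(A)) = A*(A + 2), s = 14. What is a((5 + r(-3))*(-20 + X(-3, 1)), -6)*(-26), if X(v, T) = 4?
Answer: 182/3 ≈ 60.667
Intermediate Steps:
B(A) = 2 - A*(2 + A)/3 (B(A) = 2 - A*(A + 2)/3 = 2 - A*(2 + A)/3)
r(Q) = sqrt(Q)*(2 - 2*Q/3 - Q**2/3) (r(Q) = (2 - 2*Q/3 - Q**2/3)*sqrt(Q) = sqrt(Q)*(2 - 2*Q/3 - Q**2/3))
a(U, H) = 14/H
a((5 + r(-3))*(-20 + X(-3, 1)), -6)*(-26) = (14/(-6))*(-26) = (14*(-1/6))*(-26) = -7/3*(-26) = 182/3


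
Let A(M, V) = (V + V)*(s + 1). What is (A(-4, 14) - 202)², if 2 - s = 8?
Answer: 116964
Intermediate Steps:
s = -6 (s = 2 - 1*8 = 2 - 8 = -6)
A(M, V) = -10*V (A(M, V) = (V + V)*(-6 + 1) = (2*V)*(-5) = -10*V)
(A(-4, 14) - 202)² = (-10*14 - 202)² = (-140 - 202)² = (-342)² = 116964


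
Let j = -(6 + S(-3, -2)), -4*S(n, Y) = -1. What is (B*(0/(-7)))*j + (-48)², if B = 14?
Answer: 2304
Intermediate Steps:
S(n, Y) = ¼ (S(n, Y) = -¼*(-1) = ¼)
j = -25/4 (j = -(6 + ¼) = -1*25/4 = -25/4 ≈ -6.2500)
(B*(0/(-7)))*j + (-48)² = (14*(0/(-7)))*(-25/4) + (-48)² = (14*(0*(-⅐)))*(-25/4) + 2304 = (14*0)*(-25/4) + 2304 = 0*(-25/4) + 2304 = 0 + 2304 = 2304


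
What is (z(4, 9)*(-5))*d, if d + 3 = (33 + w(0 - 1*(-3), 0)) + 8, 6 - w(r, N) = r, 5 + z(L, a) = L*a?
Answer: -6355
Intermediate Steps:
z(L, a) = -5 + L*a
w(r, N) = 6 - r
d = 41 (d = -3 + ((33 + (6 - (0 - 1*(-3)))) + 8) = -3 + ((33 + (6 - (0 + 3))) + 8) = -3 + ((33 + (6 - 1*3)) + 8) = -3 + ((33 + (6 - 3)) + 8) = -3 + ((33 + 3) + 8) = -3 + (36 + 8) = -3 + 44 = 41)
(z(4, 9)*(-5))*d = ((-5 + 4*9)*(-5))*41 = ((-5 + 36)*(-5))*41 = (31*(-5))*41 = -155*41 = -6355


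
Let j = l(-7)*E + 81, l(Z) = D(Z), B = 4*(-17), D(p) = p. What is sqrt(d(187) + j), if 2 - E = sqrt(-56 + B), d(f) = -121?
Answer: sqrt(-54 + 14*I*sqrt(31)) ≈ 4.5181 + 8.6263*I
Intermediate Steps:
B = -68
l(Z) = Z
E = 2 - 2*I*sqrt(31) (E = 2 - sqrt(-56 - 68) = 2 - sqrt(-124) = 2 - 2*I*sqrt(31) ≈ 2.0 - 11.136*I)
j = 67 + 14*I*sqrt(31) (j = -7*(2 - 2*I*sqrt(31)) + 81 = (-14 + 14*I*sqrt(31)) + 81 = 67 + 14*I*sqrt(31) ≈ 67.0 + 77.949*I)
sqrt(d(187) + j) = sqrt(-121 + (67 + 14*I*sqrt(31))) = sqrt(-54 + 14*I*sqrt(31))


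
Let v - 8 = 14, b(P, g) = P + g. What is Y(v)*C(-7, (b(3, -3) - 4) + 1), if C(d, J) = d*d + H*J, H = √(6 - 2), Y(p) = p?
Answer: 946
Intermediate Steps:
v = 22 (v = 8 + 14 = 22)
H = 2 (H = √4 = 2)
C(d, J) = d² + 2*J (C(d, J) = d*d + 2*J = d² + 2*J)
Y(v)*C(-7, (b(3, -3) - 4) + 1) = 22*((-7)² + 2*(((3 - 3) - 4) + 1)) = 22*(49 + 2*((0 - 4) + 1)) = 22*(49 + 2*(-4 + 1)) = 22*(49 + 2*(-3)) = 22*(49 - 6) = 22*43 = 946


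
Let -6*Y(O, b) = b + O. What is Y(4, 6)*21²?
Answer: -735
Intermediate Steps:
Y(O, b) = -O/6 - b/6 (Y(O, b) = -(b + O)/6 = -(O + b)/6 = -O/6 - b/6)
Y(4, 6)*21² = (-⅙*4 - ⅙*6)*21² = (-⅔ - 1)*441 = -5/3*441 = -735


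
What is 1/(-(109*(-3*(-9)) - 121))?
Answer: -1/2822 ≈ -0.00035436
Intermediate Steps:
1/(-(109*(-3*(-9)) - 121)) = 1/(-(109*27 - 121)) = 1/(-(2943 - 121)) = 1/(-1*2822) = 1/(-2822) = -1/2822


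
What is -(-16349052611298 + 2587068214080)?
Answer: 13761984397218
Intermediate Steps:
-(-16349052611298 + 2587068214080) = -7751283/(1/(-2108808 + (333760 - 398))) = -7751283/(1/(-2108808 + 333362)) = -7751283/(1/(-1775446)) = -7751283/(-1/1775446) = -7751283*(-1775446) = 13761984397218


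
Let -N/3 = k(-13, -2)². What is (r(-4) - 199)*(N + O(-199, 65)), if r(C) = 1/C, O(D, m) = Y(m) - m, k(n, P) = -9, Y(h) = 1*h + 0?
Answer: 193671/4 ≈ 48418.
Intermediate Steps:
Y(h) = h (Y(h) = h + 0 = h)
O(D, m) = 0 (O(D, m) = m - m = 0)
N = -243 (N = -3*(-9)² = -3*81 = -243)
(r(-4) - 199)*(N + O(-199, 65)) = (1/(-4) - 199)*(-243 + 0) = (-¼ - 199)*(-243) = -797/4*(-243) = 193671/4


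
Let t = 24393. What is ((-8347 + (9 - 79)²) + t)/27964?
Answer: 10473/13982 ≈ 0.74903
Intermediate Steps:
((-8347 + (9 - 79)²) + t)/27964 = ((-8347 + (9 - 79)²) + 24393)/27964 = ((-8347 + (-70)²) + 24393)*(1/27964) = ((-8347 + 4900) + 24393)*(1/27964) = (-3447 + 24393)*(1/27964) = 20946*(1/27964) = 10473/13982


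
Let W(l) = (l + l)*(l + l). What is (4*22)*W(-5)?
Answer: 8800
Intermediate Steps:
W(l) = 4*l² (W(l) = (2*l)*(2*l) = 4*l²)
(4*22)*W(-5) = (4*22)*(4*(-5)²) = 88*(4*25) = 88*100 = 8800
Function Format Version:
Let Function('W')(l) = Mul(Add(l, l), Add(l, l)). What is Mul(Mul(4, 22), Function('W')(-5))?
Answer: 8800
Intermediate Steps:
Function('W')(l) = Mul(4, Pow(l, 2)) (Function('W')(l) = Mul(Mul(2, l), Mul(2, l)) = Mul(4, Pow(l, 2)))
Mul(Mul(4, 22), Function('W')(-5)) = Mul(Mul(4, 22), Mul(4, Pow(-5, 2))) = Mul(88, Mul(4, 25)) = Mul(88, 100) = 8800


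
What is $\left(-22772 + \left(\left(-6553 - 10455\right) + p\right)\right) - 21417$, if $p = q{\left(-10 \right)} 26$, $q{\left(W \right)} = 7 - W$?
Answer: $-60755$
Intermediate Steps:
$p = 442$ ($p = \left(7 - -10\right) 26 = \left(7 + 10\right) 26 = 17 \cdot 26 = 442$)
$\left(-22772 + \left(\left(-6553 - 10455\right) + p\right)\right) - 21417 = \left(-22772 + \left(\left(-6553 - 10455\right) + 442\right)\right) - 21417 = \left(-22772 + \left(-17008 + 442\right)\right) - 21417 = \left(-22772 - 16566\right) - 21417 = -39338 - 21417 = -60755$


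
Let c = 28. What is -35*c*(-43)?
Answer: 42140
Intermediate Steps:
-35*c*(-43) = -35*28*(-43) = -980*(-43) = 42140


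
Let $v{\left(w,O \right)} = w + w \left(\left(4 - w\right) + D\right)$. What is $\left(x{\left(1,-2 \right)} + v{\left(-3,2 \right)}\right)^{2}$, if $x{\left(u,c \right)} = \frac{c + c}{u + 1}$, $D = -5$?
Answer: $121$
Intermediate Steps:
$v{\left(w,O \right)} = w + w \left(-1 - w\right)$ ($v{\left(w,O \right)} = w + w \left(\left(4 - w\right) - 5\right) = w + w \left(-1 - w\right)$)
$x{\left(u,c \right)} = \frac{2 c}{1 + u}$
$\left(x{\left(1,-2 \right)} + v{\left(-3,2 \right)}\right)^{2} = \left(2 \left(-2\right) \frac{1}{1 + 1} - \left(-3\right)^{2}\right)^{2} = \left(2 \left(-2\right) \frac{1}{2} - 9\right)^{2} = \left(-2 - 9\right)^{2} = \left(-11\right)^{2} = 121$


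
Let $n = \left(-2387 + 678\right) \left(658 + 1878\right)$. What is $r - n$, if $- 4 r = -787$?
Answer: $\frac{17336883}{4} \approx 4.3342 \cdot 10^{6}$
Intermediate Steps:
$r = \frac{787}{4}$ ($r = \left(- \frac{1}{4}\right) \left(-787\right) = \frac{787}{4} \approx 196.75$)
$n = -4334024$ ($n = \left(-1709\right) 2536 = -4334024$)
$r - n = \frac{787}{4} - -4334024 = \frac{787}{4} + 4334024 = \frac{17336883}{4}$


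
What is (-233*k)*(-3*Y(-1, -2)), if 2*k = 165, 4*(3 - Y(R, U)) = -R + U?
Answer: 1499355/8 ≈ 1.8742e+5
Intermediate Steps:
Y(R, U) = 3 - U/4 + R/4 (Y(R, U) = 3 - (-R + U)/4 = 3 - (U - R)/4 = 3 + (-U/4 + R/4) = 3 - U/4 + R/4)
k = 165/2 (k = (½)*165 = 165/2 ≈ 82.500)
(-233*k)*(-3*Y(-1, -2)) = (-233*165/2)*(-3*(3 - ¼*(-2) + (¼)*(-1))) = -(-115335)*(3 + ½ - ¼)/2 = -(-115335)*13/(2*4) = -38445/2*(-39/4) = 1499355/8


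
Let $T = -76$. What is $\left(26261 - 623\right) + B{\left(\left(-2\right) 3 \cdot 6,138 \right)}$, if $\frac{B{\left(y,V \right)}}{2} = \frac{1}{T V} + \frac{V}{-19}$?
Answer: $\frac{134369495}{5244} \approx 25623.0$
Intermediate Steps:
$B{\left(y,V \right)} = - \frac{2 V}{19} - \frac{1}{38 V}$ ($B{\left(y,V \right)} = 2 \left(\frac{1}{\left(-76\right) V} + \frac{V}{-19}\right) = 2 \left(- \frac{1}{76 V} + V \left(- \frac{1}{19}\right)\right) = 2 \left(- \frac{1}{76 V} - \frac{V}{19}\right) = 2 \left(- \frac{V}{19} - \frac{1}{76 V}\right) = - \frac{2 V}{19} - \frac{1}{38 V}$)
$\left(26261 - 623\right) + B{\left(\left(-2\right) 3 \cdot 6,138 \right)} = \left(26261 - 623\right) + \frac{-1 - 4 \cdot 138^{2}}{38 \cdot 138} = \left(26261 - 623\right) + \frac{1}{38} \cdot \frac{1}{138} \left(-1 - 76176\right) = 25638 + \frac{1}{38} \cdot \frac{1}{138} \left(-76177\right) = 25638 - \frac{76177}{5244} = \frac{134369495}{5244}$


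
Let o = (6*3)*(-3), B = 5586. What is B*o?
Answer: -301644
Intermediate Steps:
o = -54 (o = 18*(-3) = -54)
B*o = 5586*(-54) = -301644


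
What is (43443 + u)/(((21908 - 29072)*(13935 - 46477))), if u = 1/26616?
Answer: 1156278889/6205011715008 ≈ 0.00018635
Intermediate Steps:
u = 1/26616 ≈ 3.7571e-5
(43443 + u)/(((21908 - 29072)*(13935 - 46477))) = (43443 + 1/26616)/(((21908 - 29072)*(13935 - 46477))) = 1156278889/(26616*((-7164*(-32542)))) = (1156278889/26616)/233130888 = (1156278889/26616)*(1/233130888) = 1156278889/6205011715008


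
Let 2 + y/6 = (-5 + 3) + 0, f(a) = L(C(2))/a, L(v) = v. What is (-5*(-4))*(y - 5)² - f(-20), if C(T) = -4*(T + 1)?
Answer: 84097/5 ≈ 16819.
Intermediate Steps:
C(T) = -4 - 4*T (C(T) = -4*(1 + T) = -4 - 4*T)
f(a) = -12/a (f(a) = (-4 - 4*2)/a = (-4 - 8)/a = -12/a)
y = -24 (y = -12 + 6*((-5 + 3) + 0) = -12 + 6*(-2 + 0) = -12 + 6*(-2) = -12 - 12 = -24)
(-5*(-4))*(y - 5)² - f(-20) = (-5*(-4))*(-24 - 5)² - (-12)/(-20) = 20*(-29)² - (-12)*(-1)/20 = 20*841 - 1*⅗ = 16820 - ⅗ = 84097/5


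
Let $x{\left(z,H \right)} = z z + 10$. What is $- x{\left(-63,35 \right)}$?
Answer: $-3979$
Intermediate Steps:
$x{\left(z,H \right)} = 10 + z^{2}$ ($x{\left(z,H \right)} = z^{2} + 10 = 10 + z^{2}$)
$- x{\left(-63,35 \right)} = - (10 + \left(-63\right)^{2}) = - (10 + 3969) = \left(-1\right) 3979 = -3979$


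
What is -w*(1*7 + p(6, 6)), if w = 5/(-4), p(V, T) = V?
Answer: 65/4 ≈ 16.250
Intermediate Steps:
w = -5/4 (w = 5*(-1/4) = -5/4 ≈ -1.2500)
-w*(1*7 + p(6, 6)) = -(-5)*(1*7 + 6)/4 = -(-5)*(7 + 6)/4 = -(-5)*13/4 = -1*(-65/4) = 65/4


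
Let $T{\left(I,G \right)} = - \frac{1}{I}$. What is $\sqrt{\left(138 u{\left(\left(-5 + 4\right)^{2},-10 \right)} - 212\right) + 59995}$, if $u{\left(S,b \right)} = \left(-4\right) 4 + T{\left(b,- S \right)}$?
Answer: $\frac{2 \sqrt{359930}}{5} \approx 239.98$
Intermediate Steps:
$u{\left(S,b \right)} = -16 - \frac{1}{b}$ ($u{\left(S,b \right)} = \left(-4\right) 4 - \frac{1}{b} = -16 - \frac{1}{b}$)
$\sqrt{\left(138 u{\left(\left(-5 + 4\right)^{2},-10 \right)} - 212\right) + 59995} = \sqrt{\left(138 \left(-16 - \frac{1}{-10}\right) - 212\right) + 59995} = \sqrt{\left(138 \left(-16 - - \frac{1}{10}\right) - 212\right) + 59995} = \sqrt{\left(138 \left(-16 + \frac{1}{10}\right) - 212\right) + 59995} = \sqrt{\left(138 \left(- \frac{159}{10}\right) - 212\right) + 59995} = \sqrt{\left(- \frac{10971}{5} - 212\right) + 59995} = \sqrt{- \frac{12031}{5} + 59995} = \sqrt{\frac{287944}{5}} = \frac{2 \sqrt{359930}}{5}$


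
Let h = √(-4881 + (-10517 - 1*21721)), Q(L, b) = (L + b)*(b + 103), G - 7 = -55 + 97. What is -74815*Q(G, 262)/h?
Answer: 8492624725*I*√37119/37119 ≈ 4.408e+7*I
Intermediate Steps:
G = 49 (G = 7 + (-55 + 97) = 7 + 42 = 49)
Q(L, b) = (103 + b)*(L + b) (Q(L, b) = (L + b)*(103 + b) = (103 + b)*(L + b))
h = I*√37119 (h = √(-4881 + (-10517 - 21721)) = √(-4881 - 32238) = √(-37119) = I*√37119 ≈ 192.66*I)
-74815*Q(G, 262)/h = -74815*(-I*√37119*(262² + 103*49 + 103*262 + 49*262)/37119) = -74815*(-I*√37119*(68644 + 5047 + 26986 + 12838)/37119) = -74815*(-113515*I*√37119/37119) = -(-8492624725)*I*√37119/37119 = 8492624725*I*√37119/37119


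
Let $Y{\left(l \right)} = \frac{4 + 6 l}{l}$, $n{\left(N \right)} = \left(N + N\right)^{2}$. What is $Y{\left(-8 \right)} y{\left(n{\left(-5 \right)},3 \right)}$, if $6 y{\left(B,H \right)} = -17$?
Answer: $- \frac{187}{12} \approx -15.583$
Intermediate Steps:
$n{\left(N \right)} = 4 N^{2}$ ($n{\left(N \right)} = \left(2 N\right)^{2} = 4 N^{2}$)
$y{\left(B,H \right)} = - \frac{17}{6}$ ($y{\left(B,H \right)} = \frac{1}{6} \left(-17\right) = - \frac{17}{6}$)
$Y{\left(l \right)} = \frac{4 + 6 l}{l}$
$Y{\left(-8 \right)} y{\left(n{\left(-5 \right)},3 \right)} = \left(6 + \frac{4}{-8}\right) \left(- \frac{17}{6}\right) = \left(6 + 4 \left(- \frac{1}{8}\right)\right) \left(- \frac{17}{6}\right) = \left(6 - \frac{1}{2}\right) \left(- \frac{17}{6}\right) = \frac{11}{2} \left(- \frac{17}{6}\right) = - \frac{187}{12}$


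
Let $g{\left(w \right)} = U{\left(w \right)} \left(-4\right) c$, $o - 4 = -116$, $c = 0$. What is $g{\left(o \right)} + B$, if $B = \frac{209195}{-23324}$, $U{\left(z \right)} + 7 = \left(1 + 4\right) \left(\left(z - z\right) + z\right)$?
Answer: $- \frac{29885}{3332} \approx -8.9691$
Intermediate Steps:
$U{\left(z \right)} = -7 + 5 z$ ($U{\left(z \right)} = -7 + \left(1 + 4\right) \left(\left(z - z\right) + z\right) = -7 + 5 \left(0 + z\right) = -7 + 5 z$)
$o = -112$ ($o = 4 - 116 = -112$)
$g{\left(w \right)} = 0$ ($g{\left(w \right)} = \left(-7 + 5 w\right) \left(-4\right) 0 = \left(28 - 20 w\right) 0 = 0$)
$B = - \frac{29885}{3332}$ ($B = 209195 \left(- \frac{1}{23324}\right) = - \frac{29885}{3332} \approx -8.9691$)
$g{\left(o \right)} + B = 0 - \frac{29885}{3332} = - \frac{29885}{3332}$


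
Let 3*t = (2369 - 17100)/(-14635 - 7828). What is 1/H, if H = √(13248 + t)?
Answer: √60163834655967/892784203 ≈ 0.0086880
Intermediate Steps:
t = 14731/67389 (t = ((2369 - 17100)/(-14635 - 7828))/3 = (-14731/(-22463))/3 = (-14731*(-1/22463))/3 = (⅓)*(14731/22463) = 14731/67389 ≈ 0.21860)
H = √60163834655967/67389 (H = √(13248 + 14731/67389) = √(892784203/67389) = √60163834655967/67389 ≈ 115.10)
1/H = 1/(√60163834655967/67389) = √60163834655967/892784203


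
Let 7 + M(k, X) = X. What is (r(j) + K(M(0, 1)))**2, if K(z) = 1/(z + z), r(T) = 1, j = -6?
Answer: 121/144 ≈ 0.84028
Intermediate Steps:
M(k, X) = -7 + X
K(z) = 1/(2*z)
(r(j) + K(M(0, 1)))**2 = (1 + 1/(2*(-7 + 1)))**2 = (1 + (1/2)/(-6))**2 = (1 + (1/2)*(-1/6))**2 = (1 - 1/12)**2 = (11/12)**2 = 121/144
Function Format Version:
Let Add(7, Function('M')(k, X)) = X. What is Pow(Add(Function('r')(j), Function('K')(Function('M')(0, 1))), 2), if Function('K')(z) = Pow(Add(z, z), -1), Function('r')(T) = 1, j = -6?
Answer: Rational(121, 144) ≈ 0.84028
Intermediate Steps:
Function('M')(k, X) = Add(-7, X)
Function('K')(z) = Mul(Rational(1, 2), Pow(z, -1)) (Function('K')(z) = Pow(Mul(2, z), -1) = Mul(Rational(1, 2), Pow(z, -1)))
Pow(Add(Function('r')(j), Function('K')(Function('M')(0, 1))), 2) = Pow(Add(1, Mul(Rational(1, 2), Pow(Add(-7, 1), -1))), 2) = Pow(Add(1, Mul(Rational(1, 2), Pow(-6, -1))), 2) = Pow(Add(1, Mul(Rational(1, 2), Rational(-1, 6))), 2) = Pow(Add(1, Rational(-1, 12)), 2) = Pow(Rational(11, 12), 2) = Rational(121, 144)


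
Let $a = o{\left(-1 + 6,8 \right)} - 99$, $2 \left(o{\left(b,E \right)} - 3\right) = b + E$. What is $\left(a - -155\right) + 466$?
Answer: $\frac{1063}{2} \approx 531.5$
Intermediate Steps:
$o{\left(b,E \right)} = 3 + \frac{E}{2} + \frac{b}{2}$ ($o{\left(b,E \right)} = 3 + \frac{b + E}{2} = 3 + \frac{E + b}{2} = 3 + \left(\frac{E}{2} + \frac{b}{2}\right) = 3 + \frac{E}{2} + \frac{b}{2}$)
$a = - \frac{179}{2}$ ($a = \left(3 + \frac{1}{2} \cdot 8 + \frac{-1 + 6}{2}\right) - 99 = \left(3 + 4 + \frac{1}{2} \cdot 5\right) - 99 = \left(3 + 4 + \frac{5}{2}\right) - 99 = \frac{19}{2} - 99 = - \frac{179}{2} \approx -89.5$)
$\left(a - -155\right) + 466 = \left(- \frac{179}{2} - -155\right) + 466 = \left(- \frac{179}{2} + 155\right) + 466 = \frac{131}{2} + 466 = \frac{1063}{2}$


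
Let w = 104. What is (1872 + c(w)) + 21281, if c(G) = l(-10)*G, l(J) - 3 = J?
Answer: 22425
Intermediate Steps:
l(J) = 3 + J
c(G) = -7*G (c(G) = (3 - 10)*G = -7*G)
(1872 + c(w)) + 21281 = (1872 - 7*104) + 21281 = (1872 - 728) + 21281 = 1144 + 21281 = 22425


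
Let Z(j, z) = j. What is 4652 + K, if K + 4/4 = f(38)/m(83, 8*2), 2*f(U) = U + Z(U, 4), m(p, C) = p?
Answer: 386071/83 ≈ 4651.5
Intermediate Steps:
f(U) = U (f(U) = (U + U)/2 = (2*U)/2 = U)
K = -45/83 (K = -1 + 38/83 = -45/83 ≈ -0.54217)
4652 + K = 4652 - 45/83 = 386071/83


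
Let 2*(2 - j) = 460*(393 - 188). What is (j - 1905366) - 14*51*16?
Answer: -1963938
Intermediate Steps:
j = -47148 (j = 2 - 230*(393 - 188) = 2 - 230*205 = 2 - ½*94300 = 2 - 47150 = -47148)
(j - 1905366) - 14*51*16 = (-47148 - 1905366) - 14*51*16 = -1952514 - 714*16 = -1952514 - 11424 = -1963938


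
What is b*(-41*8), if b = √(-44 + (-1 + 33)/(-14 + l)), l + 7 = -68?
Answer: -656*I*√87843/89 ≈ -2184.6*I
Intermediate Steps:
l = -75 (l = -7 - 68 = -75)
b = 2*I*√87843/89 (b = √(-44 + (-1 + 33)/(-14 - 75)) = √(-44 + 32/(-89)) = √(-44 + 32*(-1/89)) = √(-44 - 32/89) = √(-3948/89) = 2*I*√87843/89 ≈ 6.6603*I)
b*(-41*8) = (2*I*√87843/89)*(-41*8) = (2*I*√87843/89)*(-328) = -656*I*√87843/89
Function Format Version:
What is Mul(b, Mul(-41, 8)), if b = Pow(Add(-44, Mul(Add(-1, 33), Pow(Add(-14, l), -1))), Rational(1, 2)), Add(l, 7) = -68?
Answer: Mul(Rational(-656, 89), I, Pow(87843, Rational(1, 2))) ≈ Mul(-2184.6, I)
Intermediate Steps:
l = -75 (l = Add(-7, -68) = -75)
b = Mul(Rational(2, 89), I, Pow(87843, Rational(1, 2))) (b = Pow(Add(-44, Mul(Add(-1, 33), Pow(Add(-14, -75), -1))), Rational(1, 2)) = Pow(Add(-44, Mul(32, Pow(-89, -1))), Rational(1, 2)) = Pow(Add(-44, Mul(32, Rational(-1, 89))), Rational(1, 2)) = Pow(Add(-44, Rational(-32, 89)), Rational(1, 2)) = Pow(Rational(-3948, 89), Rational(1, 2)) = Mul(Rational(2, 89), I, Pow(87843, Rational(1, 2))) ≈ Mul(6.6603, I))
Mul(b, Mul(-41, 8)) = Mul(Mul(Rational(2, 89), I, Pow(87843, Rational(1, 2))), Mul(-41, 8)) = Mul(Mul(Rational(2, 89), I, Pow(87843, Rational(1, 2))), -328) = Mul(Rational(-656, 89), I, Pow(87843, Rational(1, 2)))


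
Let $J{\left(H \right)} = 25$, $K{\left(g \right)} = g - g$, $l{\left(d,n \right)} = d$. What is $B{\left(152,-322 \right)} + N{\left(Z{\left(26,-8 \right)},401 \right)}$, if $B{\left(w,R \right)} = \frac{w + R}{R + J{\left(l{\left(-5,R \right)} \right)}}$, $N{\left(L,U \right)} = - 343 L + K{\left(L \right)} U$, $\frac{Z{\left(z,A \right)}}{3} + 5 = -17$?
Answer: $\frac{6723656}{297} \approx 22639.0$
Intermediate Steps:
$Z{\left(z,A \right)} = -66$ ($Z{\left(z,A \right)} = -15 + 3 \left(-17\right) = -15 - 51 = -66$)
$K{\left(g \right)} = 0$
$N{\left(L,U \right)} = - 343 L$ ($N{\left(L,U \right)} = - 343 L + 0 U = - 343 L + 0 = - 343 L$)
$B{\left(w,R \right)} = \frac{R + w}{25 + R}$ ($B{\left(w,R \right)} = \frac{w + R}{R + 25} = \frac{R + w}{25 + R}$)
$B{\left(152,-322 \right)} + N{\left(Z{\left(26,-8 \right)},401 \right)} = \frac{-322 + 152}{25 - 322} - -22638 = \frac{1}{-297} \left(-170\right) + 22638 = \left(- \frac{1}{297}\right) \left(-170\right) + 22638 = \frac{170}{297} + 22638 = \frac{6723656}{297}$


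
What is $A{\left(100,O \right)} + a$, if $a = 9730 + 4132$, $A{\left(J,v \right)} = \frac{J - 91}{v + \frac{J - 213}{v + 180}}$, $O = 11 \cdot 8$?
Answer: $\frac{325357414}{23471} \approx 13862.0$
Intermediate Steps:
$O = 88$
$A{\left(J,v \right)} = \frac{-91 + J}{v + \frac{-213 + J}{180 + v}}$
$a = 13862$
$A{\left(100,O \right)} + a = \frac{-16380 - 8008 + 180 \cdot 100 + 100 \cdot 88}{-213 + 100 + 88^{2} + 180 \cdot 88} + 13862 = \frac{-16380 - 8008 + 18000 + 8800}{-213 + 100 + 7744 + 15840} + 13862 = \frac{1}{23471} \cdot 2412 + 13862 = \frac{2412}{23471} + 13862 = \frac{325357414}{23471}$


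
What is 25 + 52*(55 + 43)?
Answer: 5121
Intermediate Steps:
25 + 52*(55 + 43) = 25 + 52*98 = 25 + 5096 = 5121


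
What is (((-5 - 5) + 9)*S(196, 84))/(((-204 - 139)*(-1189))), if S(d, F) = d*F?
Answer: -48/1189 ≈ -0.040370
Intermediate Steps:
S(d, F) = F*d
(((-5 - 5) + 9)*S(196, 84))/(((-204 - 139)*(-1189))) = (((-5 - 5) + 9)*(84*196))/(((-204 - 139)*(-1189))) = ((-10 + 9)*16464)/((-343*(-1189))) = -1*16464/407827 = -16464*1/407827 = -48/1189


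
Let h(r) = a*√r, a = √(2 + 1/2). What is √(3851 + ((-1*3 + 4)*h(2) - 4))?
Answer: √(3847 + √5) ≈ 62.042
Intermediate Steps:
a = √10/2 (a = √(2 + ½) = √(5/2) = √10/2 ≈ 1.5811)
h(r) = √10*√r/2 (h(r) = (√10/2)*√r = √10*√r/2)
√(3851 + ((-1*3 + 4)*h(2) - 4)) = √(3851 + ((-1*3 + 4)*(√10*√2/2) - 4)) = √(3851 + ((-3 + 4)*√5 - 4)) = √(3851 + (1*√5 - 4)) = √(3851 + (√5 - 4)) = √(3851 + (-4 + √5)) = √(3847 + √5)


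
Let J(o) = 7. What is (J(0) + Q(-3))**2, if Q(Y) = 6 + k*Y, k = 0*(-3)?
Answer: 169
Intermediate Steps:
k = 0
Q(Y) = 6 (Q(Y) = 6 + 0*Y = 6 + 0 = 6)
(J(0) + Q(-3))**2 = (7 + 6)**2 = 13**2 = 169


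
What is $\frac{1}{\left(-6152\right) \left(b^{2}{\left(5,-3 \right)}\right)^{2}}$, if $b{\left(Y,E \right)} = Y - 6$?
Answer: $- \frac{1}{6152} \approx -0.00016255$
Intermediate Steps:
$b{\left(Y,E \right)} = -6 + Y$ ($b{\left(Y,E \right)} = Y - 6 = -6 + Y$)
$\frac{1}{\left(-6152\right) \left(b^{2}{\left(5,-3 \right)}\right)^{2}} = \frac{1}{\left(-6152\right) \left(\left(-6 + 5\right)^{2}\right)^{2}} = - \frac{1}{6152 \left(\left(-1\right)^{2}\right)^{2}} = - \frac{1}{6152 \cdot 1^{2}} = - \frac{1}{6152 \cdot 1} = \left(- \frac{1}{6152}\right) 1 = - \frac{1}{6152}$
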